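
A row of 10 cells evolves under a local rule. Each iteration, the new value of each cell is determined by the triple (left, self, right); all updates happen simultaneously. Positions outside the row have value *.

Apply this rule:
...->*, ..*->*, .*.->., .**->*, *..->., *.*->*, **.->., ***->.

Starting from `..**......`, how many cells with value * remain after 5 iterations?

iteration 1: .**..*****
iteration 2: **..**....
iteration 3: ...**..***
iteration 4: .***..**..
iteration 5: **...**..*
count of *: 5

5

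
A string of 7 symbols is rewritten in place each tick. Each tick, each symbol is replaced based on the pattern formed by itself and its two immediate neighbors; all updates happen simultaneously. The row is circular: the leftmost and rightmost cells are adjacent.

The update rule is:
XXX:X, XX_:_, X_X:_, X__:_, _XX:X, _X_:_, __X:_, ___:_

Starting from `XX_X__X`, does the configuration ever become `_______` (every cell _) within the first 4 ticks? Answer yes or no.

yes

X_____X
______X
_______
all cells are _ at tick 3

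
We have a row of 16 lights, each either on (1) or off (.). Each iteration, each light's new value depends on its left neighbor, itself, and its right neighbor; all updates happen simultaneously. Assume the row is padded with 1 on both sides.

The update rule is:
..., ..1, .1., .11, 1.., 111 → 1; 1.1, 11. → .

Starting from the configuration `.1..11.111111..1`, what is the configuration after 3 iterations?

iteration 1: .1111..11111.111
iteration 2: .111.111111..111
iteration 3: .11..11111.11111

.11..11111.11111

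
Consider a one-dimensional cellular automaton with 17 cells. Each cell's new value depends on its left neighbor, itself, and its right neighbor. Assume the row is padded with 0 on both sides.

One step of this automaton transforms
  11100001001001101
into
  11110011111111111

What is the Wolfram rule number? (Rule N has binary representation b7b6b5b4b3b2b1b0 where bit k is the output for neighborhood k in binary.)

254

position 1: 111 → 1  (bit 7 = 1)
position 2: 110 → 1  (bit 6 = 1)
position 15: 101 → 1  (bit 5 = 1)
position 3: 100 → 1  (bit 4 = 1)
position 0: 011 → 1  (bit 3 = 1)
position 7: 010 → 1  (bit 2 = 1)
position 6: 001 → 1  (bit 1 = 1)
position 4: 000 → 0  (bit 0 = 0)
bits b7..b0 = 11111110 = 254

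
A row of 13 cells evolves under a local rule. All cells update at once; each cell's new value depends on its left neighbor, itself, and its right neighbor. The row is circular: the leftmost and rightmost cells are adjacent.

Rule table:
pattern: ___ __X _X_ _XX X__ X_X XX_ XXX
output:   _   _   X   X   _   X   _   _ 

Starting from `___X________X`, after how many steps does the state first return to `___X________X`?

step 1: ___X________X

1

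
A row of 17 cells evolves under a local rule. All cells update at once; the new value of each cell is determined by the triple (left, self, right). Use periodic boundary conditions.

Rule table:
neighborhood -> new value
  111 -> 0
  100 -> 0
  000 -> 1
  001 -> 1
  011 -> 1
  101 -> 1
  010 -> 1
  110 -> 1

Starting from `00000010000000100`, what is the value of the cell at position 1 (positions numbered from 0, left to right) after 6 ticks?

11111110111111101
00000011100000111
01111110101111101
11000011111000111
01011110001011100
11110010111110101
position 1 holds 1

1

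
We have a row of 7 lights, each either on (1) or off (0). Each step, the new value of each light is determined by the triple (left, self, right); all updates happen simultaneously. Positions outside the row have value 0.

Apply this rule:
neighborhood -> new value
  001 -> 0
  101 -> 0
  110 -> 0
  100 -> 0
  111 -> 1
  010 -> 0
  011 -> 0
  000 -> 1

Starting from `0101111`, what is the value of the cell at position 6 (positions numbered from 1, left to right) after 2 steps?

0000110
1110000
position 6 holds 0

0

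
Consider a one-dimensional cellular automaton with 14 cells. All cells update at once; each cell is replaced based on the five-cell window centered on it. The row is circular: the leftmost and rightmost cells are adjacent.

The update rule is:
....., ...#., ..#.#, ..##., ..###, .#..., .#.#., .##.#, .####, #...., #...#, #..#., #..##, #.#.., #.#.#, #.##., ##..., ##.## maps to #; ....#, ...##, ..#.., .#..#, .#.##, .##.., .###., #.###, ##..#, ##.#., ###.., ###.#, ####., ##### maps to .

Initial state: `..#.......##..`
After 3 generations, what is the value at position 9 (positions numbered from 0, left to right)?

#

.#.#####..#.##
.#..#....##.##
.#.#.##..#####
position 9 holds #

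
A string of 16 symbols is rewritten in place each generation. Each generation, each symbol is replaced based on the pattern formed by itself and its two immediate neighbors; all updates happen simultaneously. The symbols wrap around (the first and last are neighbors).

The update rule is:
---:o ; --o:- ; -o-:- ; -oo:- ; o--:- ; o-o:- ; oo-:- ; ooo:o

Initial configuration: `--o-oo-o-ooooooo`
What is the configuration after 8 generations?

----------ooooo-
ooooooooo--ooo--
-ooooooo----o---
--ooooo--oo---oo
---ooo------o---
oo--o--oooo---oo
o-------oo--o--o
--ooooo---------

--ooooo---------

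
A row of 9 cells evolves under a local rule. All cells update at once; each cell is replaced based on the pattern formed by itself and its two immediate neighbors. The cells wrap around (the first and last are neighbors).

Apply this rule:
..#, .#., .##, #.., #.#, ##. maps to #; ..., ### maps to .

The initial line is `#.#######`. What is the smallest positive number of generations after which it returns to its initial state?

6

###......
#.##....#
#####..##
....####.
...##..##
#.#######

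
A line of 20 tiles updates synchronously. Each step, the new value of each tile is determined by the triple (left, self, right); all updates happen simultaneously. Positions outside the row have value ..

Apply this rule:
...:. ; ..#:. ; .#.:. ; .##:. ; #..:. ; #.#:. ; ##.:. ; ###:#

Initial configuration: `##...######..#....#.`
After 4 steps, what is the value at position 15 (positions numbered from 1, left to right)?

......####..........
.......##...........
....................
....................
position 15 holds .

.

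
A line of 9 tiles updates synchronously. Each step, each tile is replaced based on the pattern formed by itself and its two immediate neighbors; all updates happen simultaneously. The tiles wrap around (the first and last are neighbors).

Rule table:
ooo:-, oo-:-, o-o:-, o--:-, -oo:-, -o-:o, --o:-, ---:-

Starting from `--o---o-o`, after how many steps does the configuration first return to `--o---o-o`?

--o---o-o

1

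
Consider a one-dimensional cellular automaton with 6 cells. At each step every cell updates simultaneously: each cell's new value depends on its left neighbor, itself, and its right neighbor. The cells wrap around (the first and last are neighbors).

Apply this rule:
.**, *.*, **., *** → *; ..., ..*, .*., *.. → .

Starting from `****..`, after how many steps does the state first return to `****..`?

1

****..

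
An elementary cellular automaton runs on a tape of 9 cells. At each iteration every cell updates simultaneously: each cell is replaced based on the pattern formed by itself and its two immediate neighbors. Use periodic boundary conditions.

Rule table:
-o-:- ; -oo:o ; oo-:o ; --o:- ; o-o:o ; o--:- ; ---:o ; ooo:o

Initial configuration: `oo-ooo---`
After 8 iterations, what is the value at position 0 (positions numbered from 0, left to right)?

o

oooooo-o-
ooooooo-o
ooooooooo
ooooooooo  (fixed point — unchanged through iteration 8)
position 0 holds o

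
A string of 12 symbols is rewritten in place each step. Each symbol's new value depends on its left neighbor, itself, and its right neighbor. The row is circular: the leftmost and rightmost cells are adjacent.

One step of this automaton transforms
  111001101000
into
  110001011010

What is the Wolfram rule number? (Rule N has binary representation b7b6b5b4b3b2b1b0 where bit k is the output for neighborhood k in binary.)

position 1: 111 → 1  (bit 7 = 1)
position 2: 110 → 0  (bit 6 = 0)
position 7: 101 → 1  (bit 5 = 1)
position 3: 100 → 0  (bit 4 = 0)
position 0: 011 → 1  (bit 3 = 1)
position 8: 010 → 1  (bit 2 = 1)
position 4: 001 → 0  (bit 1 = 0)
position 10: 000 → 1  (bit 0 = 1)
bits b7..b0 = 10101101 = 173

173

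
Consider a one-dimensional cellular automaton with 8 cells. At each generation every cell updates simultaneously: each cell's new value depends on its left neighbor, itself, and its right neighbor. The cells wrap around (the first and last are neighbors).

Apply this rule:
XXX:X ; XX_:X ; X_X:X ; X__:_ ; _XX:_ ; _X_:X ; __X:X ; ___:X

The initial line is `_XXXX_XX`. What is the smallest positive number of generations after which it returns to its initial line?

X_XXXX_X
XX_XXXX_
_XX_XXXX
X_XX_XXX
XX_XX_XX
XXX_XX_X
XXXX_XX_
_XXXX_XX

8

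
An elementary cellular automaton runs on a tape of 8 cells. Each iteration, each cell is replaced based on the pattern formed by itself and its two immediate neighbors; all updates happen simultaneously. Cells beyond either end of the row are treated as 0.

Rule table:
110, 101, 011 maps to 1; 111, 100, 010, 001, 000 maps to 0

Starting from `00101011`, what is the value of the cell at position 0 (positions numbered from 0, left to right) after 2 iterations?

00010111
00001101
position 0 holds 0

0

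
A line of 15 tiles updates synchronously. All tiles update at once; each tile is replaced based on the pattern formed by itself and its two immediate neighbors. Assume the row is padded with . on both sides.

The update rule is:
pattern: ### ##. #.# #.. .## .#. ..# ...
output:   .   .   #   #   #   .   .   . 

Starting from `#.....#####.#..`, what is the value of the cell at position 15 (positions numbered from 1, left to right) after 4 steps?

step 1: .#....#....#.#.
step 2: ..#....#....#.#
step 3: ...#....#....#.
step 4: ....#....#....#
position 15 holds #

#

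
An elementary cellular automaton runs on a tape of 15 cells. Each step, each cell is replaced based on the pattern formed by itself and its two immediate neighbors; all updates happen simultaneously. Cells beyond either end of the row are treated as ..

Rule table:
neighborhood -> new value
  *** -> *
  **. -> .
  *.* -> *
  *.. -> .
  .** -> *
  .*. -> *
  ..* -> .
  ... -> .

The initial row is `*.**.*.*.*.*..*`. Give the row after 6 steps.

*******.......*

***.********..*
**.********...*
*.********....*
*********.....*
********......*
*******.......*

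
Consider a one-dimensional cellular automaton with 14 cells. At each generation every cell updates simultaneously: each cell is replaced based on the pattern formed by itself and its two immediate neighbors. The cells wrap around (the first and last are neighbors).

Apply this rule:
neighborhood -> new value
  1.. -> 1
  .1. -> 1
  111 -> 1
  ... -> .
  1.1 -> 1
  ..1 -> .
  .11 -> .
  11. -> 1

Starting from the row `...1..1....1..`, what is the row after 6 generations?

..11....11.11.

...11.11...11.
....11.11...11
1....11.11...1
11....11.11...
.11....11.11..
..11....11.11.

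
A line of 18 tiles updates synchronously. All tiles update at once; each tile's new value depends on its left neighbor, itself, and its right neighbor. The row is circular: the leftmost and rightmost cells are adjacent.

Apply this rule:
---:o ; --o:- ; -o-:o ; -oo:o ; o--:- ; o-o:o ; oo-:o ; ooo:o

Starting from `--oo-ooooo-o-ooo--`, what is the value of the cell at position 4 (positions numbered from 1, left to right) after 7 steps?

o

o-oooooooooooooo-o
oooooooooooooooooo
oooooooooooooooooo  (fixed point — unchanged through step 7)
position 4 holds o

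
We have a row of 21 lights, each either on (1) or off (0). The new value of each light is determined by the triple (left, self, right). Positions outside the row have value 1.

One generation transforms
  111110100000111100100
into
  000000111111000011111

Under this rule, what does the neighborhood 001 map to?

At position 11 the neighborhood is 001; the next row has 1 there.

1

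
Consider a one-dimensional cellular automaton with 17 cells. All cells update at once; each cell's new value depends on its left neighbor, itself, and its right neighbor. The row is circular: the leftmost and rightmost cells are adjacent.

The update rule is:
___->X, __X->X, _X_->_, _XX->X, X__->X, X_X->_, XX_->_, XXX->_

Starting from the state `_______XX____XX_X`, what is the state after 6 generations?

XXX________X____X

XXXXXXXX_XXXXX___
X________X____XXX
_XXXXXXXX_XXXXX__
XX________X____XX
__XXXXXXXX_XXXXX_
XXX________X____X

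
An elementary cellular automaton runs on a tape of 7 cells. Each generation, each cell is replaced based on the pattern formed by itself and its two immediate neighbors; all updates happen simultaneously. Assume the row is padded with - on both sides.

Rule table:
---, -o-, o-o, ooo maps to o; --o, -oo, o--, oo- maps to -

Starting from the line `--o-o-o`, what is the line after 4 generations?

o-ooooo
oo-ooo-
--o-o--
o-ooo-o

o-ooo-o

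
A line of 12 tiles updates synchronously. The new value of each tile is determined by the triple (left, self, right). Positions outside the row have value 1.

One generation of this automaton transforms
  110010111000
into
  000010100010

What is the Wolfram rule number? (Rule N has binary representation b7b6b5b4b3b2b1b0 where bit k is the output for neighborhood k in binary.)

13

position 0: 111 → 0  (bit 7 = 0)
position 1: 110 → 0  (bit 6 = 0)
position 5: 101 → 0  (bit 5 = 0)
position 2: 100 → 0  (bit 4 = 0)
position 6: 011 → 1  (bit 3 = 1)
position 4: 010 → 1  (bit 2 = 1)
position 3: 001 → 0  (bit 1 = 0)
position 10: 000 → 1  (bit 0 = 1)
bits b7..b0 = 00001101 = 13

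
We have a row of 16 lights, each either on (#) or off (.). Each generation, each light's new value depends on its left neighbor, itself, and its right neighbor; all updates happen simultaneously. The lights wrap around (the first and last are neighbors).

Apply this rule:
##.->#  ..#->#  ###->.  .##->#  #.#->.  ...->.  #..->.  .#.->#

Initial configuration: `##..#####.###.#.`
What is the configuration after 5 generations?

##.##.#.#.#.#.#.

##.##...#.#.#.#.
##.##..##.#.#.#.
##.##.###.#.#.#.
##.##.#.#.#.#.#.
##.##.#.#.#.#.#.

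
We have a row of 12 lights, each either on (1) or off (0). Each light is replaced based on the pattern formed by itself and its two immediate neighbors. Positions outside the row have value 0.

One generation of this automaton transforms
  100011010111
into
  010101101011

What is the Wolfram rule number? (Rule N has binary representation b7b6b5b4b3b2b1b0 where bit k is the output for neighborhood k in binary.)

242

position 10: 111 → 1  (bit 7 = 1)
position 5: 110 → 1  (bit 6 = 1)
position 6: 101 → 1  (bit 5 = 1)
position 1: 100 → 1  (bit 4 = 1)
position 4: 011 → 0  (bit 3 = 0)
position 0: 010 → 0  (bit 2 = 0)
position 3: 001 → 1  (bit 1 = 1)
position 2: 000 → 0  (bit 0 = 0)
bits b7..b0 = 11110010 = 242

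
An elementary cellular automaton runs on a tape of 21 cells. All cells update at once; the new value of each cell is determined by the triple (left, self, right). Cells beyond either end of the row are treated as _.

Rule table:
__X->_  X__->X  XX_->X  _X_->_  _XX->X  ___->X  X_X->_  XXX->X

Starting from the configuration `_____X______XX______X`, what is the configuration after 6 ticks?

tick 1: XXXX__XXXXX_XXXXXXX__
tick 2: XXXXX_XXXXX_XXXXXXXXX
tick 3: XXXXX_XXXXX_XXXXXXXXX  (fixed point — unchanged through tick 6)

XXXXX_XXXXX_XXXXXXXXX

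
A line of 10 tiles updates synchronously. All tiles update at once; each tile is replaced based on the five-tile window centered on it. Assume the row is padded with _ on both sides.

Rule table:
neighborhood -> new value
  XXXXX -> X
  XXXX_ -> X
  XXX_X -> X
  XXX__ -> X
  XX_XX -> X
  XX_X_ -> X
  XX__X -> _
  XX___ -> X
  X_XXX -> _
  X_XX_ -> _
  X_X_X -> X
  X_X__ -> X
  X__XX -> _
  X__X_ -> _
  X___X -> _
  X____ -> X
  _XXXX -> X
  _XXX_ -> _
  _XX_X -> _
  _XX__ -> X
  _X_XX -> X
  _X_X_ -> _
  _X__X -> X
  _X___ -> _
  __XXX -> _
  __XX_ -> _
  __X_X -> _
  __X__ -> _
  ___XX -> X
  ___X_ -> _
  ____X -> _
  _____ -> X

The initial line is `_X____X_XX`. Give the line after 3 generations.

__XXXXX___

___X___X_X
X________X
__XXXXX___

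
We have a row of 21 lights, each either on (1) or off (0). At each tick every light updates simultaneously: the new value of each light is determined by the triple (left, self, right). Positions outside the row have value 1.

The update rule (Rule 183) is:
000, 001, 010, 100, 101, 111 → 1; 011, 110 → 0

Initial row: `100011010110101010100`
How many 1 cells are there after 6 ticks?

14

tick 1: 011100111001111111111
tick 2: 101011010110111111111
tick 3: 011100111001011111111
tick 4: 101011010111101111111
tick 5: 011100111011010111111
tick 6: 101011010100111011111
count of 1: 14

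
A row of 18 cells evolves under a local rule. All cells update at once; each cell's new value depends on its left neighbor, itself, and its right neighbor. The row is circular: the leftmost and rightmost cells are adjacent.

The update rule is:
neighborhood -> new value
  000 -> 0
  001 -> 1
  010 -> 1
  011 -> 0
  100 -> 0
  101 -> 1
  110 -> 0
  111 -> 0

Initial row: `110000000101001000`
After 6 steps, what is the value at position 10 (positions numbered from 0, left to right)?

0

000000001111011001
000000010000100011
000000110001100100
000001000010001100
000011000110010000
000100001000110000
position 10 holds 0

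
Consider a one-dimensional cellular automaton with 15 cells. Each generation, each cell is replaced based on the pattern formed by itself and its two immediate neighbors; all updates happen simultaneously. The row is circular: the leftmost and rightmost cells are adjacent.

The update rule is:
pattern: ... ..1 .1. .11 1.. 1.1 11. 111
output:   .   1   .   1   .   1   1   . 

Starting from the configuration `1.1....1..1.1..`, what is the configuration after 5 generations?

.1....1..1.1..1
1....1..1.1..1.
....1..1.1..1.1
...1..1.1..1.1.
..1..1.1..1.1..

..1..1.1..1.1..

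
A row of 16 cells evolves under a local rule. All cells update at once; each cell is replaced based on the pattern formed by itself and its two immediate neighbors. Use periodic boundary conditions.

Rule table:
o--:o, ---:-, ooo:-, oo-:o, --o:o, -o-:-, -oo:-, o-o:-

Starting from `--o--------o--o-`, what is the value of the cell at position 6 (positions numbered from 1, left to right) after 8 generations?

-

-o-o------o-oo-o
----o----o---o--
---o-o--o-o-o-o-
--o---oo-------o
oo-o-o-oo-----o-
-o------oo---o--
o-o----o-oo-o-o-
---o--o---o-----
position 6 holds -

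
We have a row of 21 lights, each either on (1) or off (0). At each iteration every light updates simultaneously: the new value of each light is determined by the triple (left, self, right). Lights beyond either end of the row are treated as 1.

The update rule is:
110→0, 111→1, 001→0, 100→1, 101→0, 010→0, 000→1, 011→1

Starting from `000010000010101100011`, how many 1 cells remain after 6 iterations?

12

111001111000001011011
110101110111100010011
100001100111011001011
011101010110010100011
011000000101000011011
010111110000111010011
count of 1: 12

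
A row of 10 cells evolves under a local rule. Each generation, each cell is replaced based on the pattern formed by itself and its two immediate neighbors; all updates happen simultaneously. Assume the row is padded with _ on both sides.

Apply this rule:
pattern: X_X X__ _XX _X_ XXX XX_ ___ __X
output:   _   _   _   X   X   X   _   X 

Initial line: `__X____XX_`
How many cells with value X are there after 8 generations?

5

_XX___X_X_
X_X__XX_X_
X_X_X_X_X_
X_X_X_X_X_  (fixed point — unchanged through generation 8)
count of X: 5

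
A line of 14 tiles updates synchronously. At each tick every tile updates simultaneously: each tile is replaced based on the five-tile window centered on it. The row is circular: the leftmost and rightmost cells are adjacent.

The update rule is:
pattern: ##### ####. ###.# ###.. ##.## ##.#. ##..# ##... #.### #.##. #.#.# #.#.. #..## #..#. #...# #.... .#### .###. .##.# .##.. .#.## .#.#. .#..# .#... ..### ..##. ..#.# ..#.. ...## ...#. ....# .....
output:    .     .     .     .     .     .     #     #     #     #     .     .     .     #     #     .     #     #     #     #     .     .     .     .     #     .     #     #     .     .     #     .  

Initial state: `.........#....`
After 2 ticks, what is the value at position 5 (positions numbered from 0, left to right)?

tick 1: .......#.#....
tick 2: .....#.#......
position 5 holds #

#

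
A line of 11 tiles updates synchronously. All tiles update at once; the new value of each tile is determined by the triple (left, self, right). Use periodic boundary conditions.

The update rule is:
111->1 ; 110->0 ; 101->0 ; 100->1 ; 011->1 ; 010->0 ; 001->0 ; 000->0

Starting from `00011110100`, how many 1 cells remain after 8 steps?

00011100010
00011010001
10010001000
01001000100
00100100010
00010010001
10001001000
01000100100
count of 1: 3

3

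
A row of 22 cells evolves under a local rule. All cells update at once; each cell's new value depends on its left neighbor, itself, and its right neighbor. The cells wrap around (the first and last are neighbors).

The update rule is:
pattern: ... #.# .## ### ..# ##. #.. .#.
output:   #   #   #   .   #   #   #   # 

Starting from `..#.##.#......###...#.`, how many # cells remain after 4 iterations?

3

###############.######
..............###.....
###############.######  (repeats iteration 1; period 2)
iteration 4: ..............###.....
count of #: 3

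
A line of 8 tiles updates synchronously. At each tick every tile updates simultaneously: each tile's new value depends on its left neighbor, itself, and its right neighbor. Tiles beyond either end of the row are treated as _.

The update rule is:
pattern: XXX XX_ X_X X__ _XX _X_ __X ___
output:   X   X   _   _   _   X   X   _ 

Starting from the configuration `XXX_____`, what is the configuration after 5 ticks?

_XX_____
X_X_____
X_X_____  (fixed point — unchanged through tick 5)

X_X_____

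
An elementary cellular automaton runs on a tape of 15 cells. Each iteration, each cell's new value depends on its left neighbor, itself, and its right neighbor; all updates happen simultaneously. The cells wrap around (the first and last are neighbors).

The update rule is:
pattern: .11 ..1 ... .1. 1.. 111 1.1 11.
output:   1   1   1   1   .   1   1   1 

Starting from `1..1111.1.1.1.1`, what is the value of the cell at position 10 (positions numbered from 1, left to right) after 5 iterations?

1.1111111111111
111111111111111
111111111111111  (fixed point — unchanged through iteration 5)
position 10 holds 1

1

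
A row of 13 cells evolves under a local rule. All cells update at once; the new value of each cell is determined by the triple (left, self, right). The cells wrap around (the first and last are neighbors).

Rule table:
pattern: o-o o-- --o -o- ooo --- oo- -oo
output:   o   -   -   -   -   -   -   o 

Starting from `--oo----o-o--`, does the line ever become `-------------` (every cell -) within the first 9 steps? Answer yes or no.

step 1: --o------o---
step 2: -------------
all cells are - at step 2

yes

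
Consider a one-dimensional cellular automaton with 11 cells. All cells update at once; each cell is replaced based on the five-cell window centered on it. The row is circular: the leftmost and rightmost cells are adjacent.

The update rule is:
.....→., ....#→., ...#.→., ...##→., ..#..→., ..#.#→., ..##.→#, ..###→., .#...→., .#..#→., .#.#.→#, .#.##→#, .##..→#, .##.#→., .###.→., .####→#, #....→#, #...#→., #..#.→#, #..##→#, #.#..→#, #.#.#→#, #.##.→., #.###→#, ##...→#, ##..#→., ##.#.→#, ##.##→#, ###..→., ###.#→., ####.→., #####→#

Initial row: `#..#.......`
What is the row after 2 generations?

..#..#.....
....#..#...

....#..#...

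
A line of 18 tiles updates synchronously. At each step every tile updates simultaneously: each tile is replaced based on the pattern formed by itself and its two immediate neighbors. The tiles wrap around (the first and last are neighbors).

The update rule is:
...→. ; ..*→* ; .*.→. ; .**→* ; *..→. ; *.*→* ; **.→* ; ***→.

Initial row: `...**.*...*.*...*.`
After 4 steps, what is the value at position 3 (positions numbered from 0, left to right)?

..****...*.*...*..
.**..*..*.*...*...
***.*..*.*...*....
*.**..*.*...*....*
position 3 holds *

*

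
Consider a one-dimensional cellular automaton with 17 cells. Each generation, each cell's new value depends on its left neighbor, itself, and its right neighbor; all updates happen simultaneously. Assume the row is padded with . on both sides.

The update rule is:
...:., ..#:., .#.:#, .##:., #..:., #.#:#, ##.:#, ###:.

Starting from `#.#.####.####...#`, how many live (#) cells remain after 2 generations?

####...##...#...#
...#....#...#...#
count of #: 4

4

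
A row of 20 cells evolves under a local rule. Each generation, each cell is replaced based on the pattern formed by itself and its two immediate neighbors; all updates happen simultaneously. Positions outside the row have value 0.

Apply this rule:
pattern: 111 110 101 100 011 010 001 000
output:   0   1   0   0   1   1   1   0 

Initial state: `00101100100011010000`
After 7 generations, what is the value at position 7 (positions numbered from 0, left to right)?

1

01101101100111010000
11101101101101010000
10101101101101010000
10101101101101010000  (fixed point — unchanged through generation 7)
position 7 holds 1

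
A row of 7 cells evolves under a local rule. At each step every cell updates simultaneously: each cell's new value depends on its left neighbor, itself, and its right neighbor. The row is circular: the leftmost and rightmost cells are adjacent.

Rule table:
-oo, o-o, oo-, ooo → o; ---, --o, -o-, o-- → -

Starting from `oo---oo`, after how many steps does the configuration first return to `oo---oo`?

1

step 1: oo---oo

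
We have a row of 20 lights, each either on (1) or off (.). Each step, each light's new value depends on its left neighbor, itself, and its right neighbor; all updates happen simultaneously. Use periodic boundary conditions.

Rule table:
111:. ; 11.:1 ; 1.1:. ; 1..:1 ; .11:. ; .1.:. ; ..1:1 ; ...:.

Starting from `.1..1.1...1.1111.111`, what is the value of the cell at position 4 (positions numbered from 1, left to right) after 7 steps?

.

step 1: ..11...1.1.....1...1
step 2: 11.11.1...1...1.1.1.
step 3: .1..1..1.1.1.1......
step 4: 1.11.11.......1.....
step 5: ...1..11.....1.1...1
step 6: 1.1.11.11...1...1.1.
step 7: .....1..11.1.1.1....
position 4 holds .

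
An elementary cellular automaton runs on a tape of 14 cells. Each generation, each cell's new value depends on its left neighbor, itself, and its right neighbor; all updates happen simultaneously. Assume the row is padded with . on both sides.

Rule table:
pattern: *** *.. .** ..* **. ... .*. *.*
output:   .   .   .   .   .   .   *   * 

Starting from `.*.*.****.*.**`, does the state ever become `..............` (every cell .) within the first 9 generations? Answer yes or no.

yes

generation 1: .****....***..
generation 2: ..............
all cells are . at generation 2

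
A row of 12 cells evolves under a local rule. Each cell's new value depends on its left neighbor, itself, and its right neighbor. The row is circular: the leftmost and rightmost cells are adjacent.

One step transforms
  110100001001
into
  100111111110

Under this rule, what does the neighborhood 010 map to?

1

At position 3 the neighborhood is 010; the next row has 1 there.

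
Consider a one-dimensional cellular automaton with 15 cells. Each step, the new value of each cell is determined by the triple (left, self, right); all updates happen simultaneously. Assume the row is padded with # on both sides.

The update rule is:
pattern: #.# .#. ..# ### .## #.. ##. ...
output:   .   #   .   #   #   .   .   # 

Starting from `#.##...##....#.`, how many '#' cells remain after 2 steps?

..#..#.#..##.#.
..#..#.#..#..#.
count of #: 5

5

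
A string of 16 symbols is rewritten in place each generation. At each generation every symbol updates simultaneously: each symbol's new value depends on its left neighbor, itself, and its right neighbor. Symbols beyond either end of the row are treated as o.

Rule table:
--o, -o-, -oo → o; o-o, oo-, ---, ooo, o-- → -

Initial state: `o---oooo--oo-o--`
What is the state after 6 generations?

---oo----oo--o-o
--oo----oo--oo-o
-oo----oo--oo--o
-o----oo--oo--oo
-o---oo--oo--oo-
-o--oo--oo--oo--

-o--oo--oo--oo--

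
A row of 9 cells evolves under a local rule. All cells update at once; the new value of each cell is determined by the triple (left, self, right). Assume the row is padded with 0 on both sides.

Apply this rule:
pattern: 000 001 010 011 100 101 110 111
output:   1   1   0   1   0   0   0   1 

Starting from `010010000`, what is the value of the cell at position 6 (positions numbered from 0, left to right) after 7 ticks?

0

100100111
001001110
110011100
100111001
001110010
111100100
111001001
position 6 holds 0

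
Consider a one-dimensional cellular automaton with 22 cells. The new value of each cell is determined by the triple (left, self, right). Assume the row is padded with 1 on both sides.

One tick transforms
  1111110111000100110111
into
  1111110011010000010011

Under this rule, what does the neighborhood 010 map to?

0

At position 13 the neighborhood is 010; the next row has 0 there.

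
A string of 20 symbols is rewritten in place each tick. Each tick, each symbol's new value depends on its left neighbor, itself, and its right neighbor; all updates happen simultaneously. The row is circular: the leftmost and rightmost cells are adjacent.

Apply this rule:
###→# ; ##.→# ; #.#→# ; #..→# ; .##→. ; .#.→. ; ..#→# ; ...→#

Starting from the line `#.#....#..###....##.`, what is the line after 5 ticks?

.#.####.##.######.##
#.#.####.##.######.#
##.#.####.##.######.
.##.#.####.##.######
#.##.#.####.##.#####

#.##.#.####.##.#####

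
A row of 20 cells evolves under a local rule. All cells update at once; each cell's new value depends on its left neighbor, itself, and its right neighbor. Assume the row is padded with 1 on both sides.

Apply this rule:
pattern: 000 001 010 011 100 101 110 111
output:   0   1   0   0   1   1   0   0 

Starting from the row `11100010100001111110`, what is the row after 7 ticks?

tick 1: 00010101010010000001
tick 2: 10101010101101000010
tick 3: 01010101010010100101
tick 4: 10101010101101011010
tick 5: 01010101010010100101  (repeats tick 3; period 2)
tick 7: 01010101010010100101

01010101010010100101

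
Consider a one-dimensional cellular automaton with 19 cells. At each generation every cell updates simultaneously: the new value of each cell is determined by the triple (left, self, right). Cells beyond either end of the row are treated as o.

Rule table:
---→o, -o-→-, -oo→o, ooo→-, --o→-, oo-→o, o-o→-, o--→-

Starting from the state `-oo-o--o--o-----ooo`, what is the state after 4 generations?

generation 1: -oo---------ooo-o--
generation 2: -oo-ooooooo-o-o----
generation 3: -oo-o-----o-----oo-
generation 4: -oo---ooo---ooo-oo-

-oo---ooo---ooo-oo-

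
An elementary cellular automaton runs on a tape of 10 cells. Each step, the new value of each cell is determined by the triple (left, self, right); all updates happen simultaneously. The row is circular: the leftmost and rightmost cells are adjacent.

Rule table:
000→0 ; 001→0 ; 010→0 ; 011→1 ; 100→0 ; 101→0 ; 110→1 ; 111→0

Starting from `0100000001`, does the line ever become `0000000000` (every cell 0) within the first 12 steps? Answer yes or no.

yes

0000000000
all cells are 0 at step 1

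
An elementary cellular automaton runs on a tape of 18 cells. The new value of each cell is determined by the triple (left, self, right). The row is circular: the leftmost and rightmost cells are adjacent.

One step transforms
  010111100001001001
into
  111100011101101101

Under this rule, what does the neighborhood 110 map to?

At position 6 the neighborhood is 110; the next row has 0 there.

0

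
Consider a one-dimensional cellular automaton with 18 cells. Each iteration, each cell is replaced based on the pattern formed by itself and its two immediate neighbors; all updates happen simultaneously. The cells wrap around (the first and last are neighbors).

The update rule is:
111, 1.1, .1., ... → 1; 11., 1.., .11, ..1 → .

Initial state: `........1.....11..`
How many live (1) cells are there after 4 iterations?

iteration 1: 1111111.1.111....1
iteration 2: 111111.111.1..11..
iteration 3: .1111.1.1.11......
iteration 4: ..11.11111...11111
count of 1: 12

12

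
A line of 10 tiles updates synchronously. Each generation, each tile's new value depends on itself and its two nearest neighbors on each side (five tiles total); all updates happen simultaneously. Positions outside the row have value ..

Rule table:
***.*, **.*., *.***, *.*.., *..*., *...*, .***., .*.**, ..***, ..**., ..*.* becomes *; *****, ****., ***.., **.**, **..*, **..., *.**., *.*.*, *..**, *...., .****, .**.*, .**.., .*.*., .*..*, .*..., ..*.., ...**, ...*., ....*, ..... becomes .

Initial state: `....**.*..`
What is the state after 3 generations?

....*.**..
....**....
....*.....

....*.....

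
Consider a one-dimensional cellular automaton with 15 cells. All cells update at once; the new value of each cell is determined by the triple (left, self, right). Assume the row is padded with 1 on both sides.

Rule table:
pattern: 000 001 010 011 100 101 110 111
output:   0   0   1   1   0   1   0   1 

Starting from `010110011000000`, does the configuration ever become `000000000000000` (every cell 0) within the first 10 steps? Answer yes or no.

no

111100010000000
111000010000000
110000010000000
100000010000000
000000010000000
000000010000000  (fixed point — unchanged through step 10)
step 10 is 000000010000000, still not uniform 0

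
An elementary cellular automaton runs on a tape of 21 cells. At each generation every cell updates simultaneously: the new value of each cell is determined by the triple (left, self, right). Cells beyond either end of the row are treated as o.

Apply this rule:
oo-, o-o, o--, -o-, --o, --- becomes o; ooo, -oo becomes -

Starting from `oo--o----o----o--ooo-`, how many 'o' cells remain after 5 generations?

19

generation 1: -oooooooooooooooo--oo
generation 2: o---------------ooo--
generation 3: oooooooooooooooo--ooo
generation 4: ---------------ooo---
generation 5: ooooooooooooooo--oooo
count of o: 19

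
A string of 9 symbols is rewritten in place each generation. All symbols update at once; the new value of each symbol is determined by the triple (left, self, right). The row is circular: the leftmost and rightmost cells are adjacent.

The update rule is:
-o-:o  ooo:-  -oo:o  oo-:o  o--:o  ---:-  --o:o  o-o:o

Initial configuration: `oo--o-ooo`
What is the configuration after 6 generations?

generation 1: -oooooo--
generation 2: oo----oo-
generation 3: ooo--oooo
generation 4: --oooo---
generation 5: -oo--oo--
generation 6: oooooooo-

oooooooo-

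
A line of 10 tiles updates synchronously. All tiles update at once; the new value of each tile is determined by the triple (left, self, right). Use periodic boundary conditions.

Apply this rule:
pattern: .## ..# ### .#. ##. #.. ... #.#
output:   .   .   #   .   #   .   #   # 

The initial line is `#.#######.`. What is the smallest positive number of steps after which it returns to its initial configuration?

10

step 1: .#.#######
step 2: #.#.######
step 3: ##.#.#####
step 4: ###.#.####
step 5: ####.#.###
step 6: #####.#.##
step 7: ######.#.#
step 8: #######.#.
step 9: .#######.#
step 10: #.#######.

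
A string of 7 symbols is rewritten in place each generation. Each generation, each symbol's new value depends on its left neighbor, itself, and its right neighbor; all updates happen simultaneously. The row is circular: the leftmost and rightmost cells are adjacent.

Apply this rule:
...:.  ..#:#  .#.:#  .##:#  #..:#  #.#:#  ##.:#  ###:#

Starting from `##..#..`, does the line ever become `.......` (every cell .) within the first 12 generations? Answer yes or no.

generation 1: #######
generation 2: #######  (fixed point — unchanged through generation 12)
generation 12 is #######, still not uniform .

no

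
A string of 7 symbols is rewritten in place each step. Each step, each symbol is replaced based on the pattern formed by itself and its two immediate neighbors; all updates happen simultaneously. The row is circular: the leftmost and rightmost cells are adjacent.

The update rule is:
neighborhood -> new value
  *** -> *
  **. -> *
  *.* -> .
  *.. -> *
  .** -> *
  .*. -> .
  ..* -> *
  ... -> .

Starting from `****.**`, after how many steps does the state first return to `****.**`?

1

step 1: ****.**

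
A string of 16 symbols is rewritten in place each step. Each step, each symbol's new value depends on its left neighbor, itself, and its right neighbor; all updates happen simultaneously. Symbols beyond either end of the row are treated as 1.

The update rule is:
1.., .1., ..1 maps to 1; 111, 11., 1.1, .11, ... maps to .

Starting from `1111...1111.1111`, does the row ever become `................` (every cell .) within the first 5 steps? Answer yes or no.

no

....1.1.........
1..11.11.......1
.11.....1.....1.
...1...111...11.
1.111.1...1.1...
step 5 is 1.111.1...1.1..., still not uniform .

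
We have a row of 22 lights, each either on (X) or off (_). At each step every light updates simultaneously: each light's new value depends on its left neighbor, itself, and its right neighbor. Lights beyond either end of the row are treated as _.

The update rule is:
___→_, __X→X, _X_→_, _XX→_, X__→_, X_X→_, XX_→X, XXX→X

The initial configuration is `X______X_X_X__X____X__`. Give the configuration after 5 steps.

__X______X____X_______

step 1: ______X______X____X___
step 2: _____X______X____X____
step 3: ____X______X____X_____
step 4: ___X______X____X______
step 5: __X______X____X_______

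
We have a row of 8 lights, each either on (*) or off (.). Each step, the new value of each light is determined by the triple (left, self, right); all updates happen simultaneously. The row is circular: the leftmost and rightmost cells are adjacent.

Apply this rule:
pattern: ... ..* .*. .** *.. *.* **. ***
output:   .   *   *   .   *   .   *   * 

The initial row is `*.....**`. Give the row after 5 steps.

**.**..*

**...*.*
***.**..
.**..***
..***.**
**.**..*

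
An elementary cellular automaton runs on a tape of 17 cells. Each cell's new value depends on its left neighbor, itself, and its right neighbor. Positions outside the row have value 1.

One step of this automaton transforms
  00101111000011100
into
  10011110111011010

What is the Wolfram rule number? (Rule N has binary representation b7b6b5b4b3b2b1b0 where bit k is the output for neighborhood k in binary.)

position 5: 111 → 1  (bit 7 = 1)
position 7: 110 → 0  (bit 6 = 0)
position 3: 101 → 1  (bit 5 = 1)
position 0: 100 → 1  (bit 4 = 1)
position 4: 011 → 1  (bit 3 = 1)
position 2: 010 → 0  (bit 2 = 0)
position 1: 001 → 0  (bit 1 = 0)
position 9: 000 → 1  (bit 0 = 1)
bits b7..b0 = 10111001 = 185

185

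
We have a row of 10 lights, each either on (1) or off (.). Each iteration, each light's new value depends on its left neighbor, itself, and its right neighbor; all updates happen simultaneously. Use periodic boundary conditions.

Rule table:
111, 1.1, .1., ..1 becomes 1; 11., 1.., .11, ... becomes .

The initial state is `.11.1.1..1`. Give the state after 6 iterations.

11.1.1..1.

iteration 1: 1..1111.11
iteration 2: ..1.11.1.1
iteration 3: .111..1111
iteration 4: 1.1..1.11.
iteration 5: 111.111..1
iteration 6: 11.1.1..1.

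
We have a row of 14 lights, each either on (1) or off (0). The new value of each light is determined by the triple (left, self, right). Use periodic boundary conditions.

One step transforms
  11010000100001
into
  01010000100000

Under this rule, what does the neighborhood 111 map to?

At position 0 the neighborhood is 111; the next row has 0 there.

0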